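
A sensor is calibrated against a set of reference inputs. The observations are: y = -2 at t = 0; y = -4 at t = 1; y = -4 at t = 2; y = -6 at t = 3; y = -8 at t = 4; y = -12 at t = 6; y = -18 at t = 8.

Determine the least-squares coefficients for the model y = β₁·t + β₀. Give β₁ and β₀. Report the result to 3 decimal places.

β₁ = -1.946, β₀ = -1.042

Setting ∂/∂β₁ … = 0 gives: 130·β₁ + 24·β₀ = -278;  24·β₁ + 7·β₀ = -54.
(Σt·t = 130, Σt = 24, Σ1 = 7, Σt·y = -278, Σy = -54.)
Determinant 130·7 − 24² = 334.
β₁ = ((-278)·7 − 24·(-54))/334 = -325/167; β₀ = (130·(-54) − 24·(-278))/334 = -174/167.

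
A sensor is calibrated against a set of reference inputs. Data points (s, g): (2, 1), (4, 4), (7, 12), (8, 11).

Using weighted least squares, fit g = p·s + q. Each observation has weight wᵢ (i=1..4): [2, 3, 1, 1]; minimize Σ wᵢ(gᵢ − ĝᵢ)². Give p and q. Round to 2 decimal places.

p = 1.90, q = -3.11

MᵀWM·[p, q]ᵀ = MᵀWg reads: 169·p + 31·q = 224;  31·p + 7·q = 37.
Eliminating q: 7·(row 1) − 31·(row 2) gives 222·p = 7·224 − 31·37 = 421, so p = 421/222.
Then q = (37 − 31·(421/222))/7 = -691/222.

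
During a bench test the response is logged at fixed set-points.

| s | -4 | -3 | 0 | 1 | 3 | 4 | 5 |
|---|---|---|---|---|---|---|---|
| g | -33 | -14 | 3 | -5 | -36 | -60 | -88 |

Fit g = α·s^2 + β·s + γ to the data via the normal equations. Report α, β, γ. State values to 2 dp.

XᵀX·[α, β, γ]ᵀ = Xᵀg reads: 1300·α + 126·β + 76·γ = -4143;  126·α + 76·β + 6·γ = -619;  76·α + 6·β + 7·γ = -233.
Inverting the 3×3 Gram matrix, [α, β, γ]ᵀ = [-310787/104802, -117741/34934, 94306/52401]ᵀ.

α = -2.97, β = -3.37, γ = 1.80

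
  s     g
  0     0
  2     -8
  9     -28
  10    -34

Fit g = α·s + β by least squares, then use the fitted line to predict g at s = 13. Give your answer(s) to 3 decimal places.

ĝ = -42.435

With design matrix A, AᵀA = [[185, 21]; [21, 4]] and Aᵀg = [-608, -70]ᵀ.
det = 185·4 − 21² = 299.
α = ((-608)·4 − 21·(-70))/299 = -74/23; β = (185·(-70) − 21·(-608))/299 = -14/23.
At s = 13: ĝ = (-74/23)·(13) + (-14/23)·(1) = -976/23.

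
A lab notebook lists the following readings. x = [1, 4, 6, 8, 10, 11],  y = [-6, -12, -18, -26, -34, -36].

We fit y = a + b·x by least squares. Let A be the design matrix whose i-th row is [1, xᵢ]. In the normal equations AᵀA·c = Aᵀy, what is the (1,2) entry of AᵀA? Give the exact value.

Row 1 ↔ basis 1, column 2 ↔ basis x, so (AᵀA)_{1,2} = Σᵢ x = (1)·(1) + (1)·(4) + (1)·(6) + (1)·(8) + (1)·(10) + (1)·(11) = 40.

40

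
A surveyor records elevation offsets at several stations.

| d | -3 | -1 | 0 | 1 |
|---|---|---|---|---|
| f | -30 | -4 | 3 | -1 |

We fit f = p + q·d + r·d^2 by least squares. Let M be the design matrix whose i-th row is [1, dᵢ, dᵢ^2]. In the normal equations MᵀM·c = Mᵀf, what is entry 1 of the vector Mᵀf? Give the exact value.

-32

Entry 1 ↔ basis 1, so (Mᵀf)_{1} = Σᵢ fᵢ = (1)·(-30) + (1)·(-4) + (1)·(3) + (1)·(-1) = -32.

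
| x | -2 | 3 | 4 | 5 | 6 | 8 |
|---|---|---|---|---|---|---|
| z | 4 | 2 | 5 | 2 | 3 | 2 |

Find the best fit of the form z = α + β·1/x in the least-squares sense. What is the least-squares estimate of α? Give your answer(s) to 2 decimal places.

α = 3.14

Normal-equation sums: Σ1 = 6, Σ1/x = 23/40, Σ1/x·1/x = 7301/14400.
Right-hand side: Σz = 18, Σ1/x·z = 16/15.
Normal equations: [[6, 23/40]; [23/40, 7301/14400]]·[α, β]ᵀ = [18, 16/15]ᵀ.
Eliminating β: (7301/14400)·(row 1) − (23/40)·(row 2) gives (2603/960)·α = (7301/14400)·18 − (23/40)·(16/15) = 20431/2400, so α = 40862/13015.
Then β = ((16/15) − (23/40)·(40862/13015))/(7301/14400) = -3792/2603.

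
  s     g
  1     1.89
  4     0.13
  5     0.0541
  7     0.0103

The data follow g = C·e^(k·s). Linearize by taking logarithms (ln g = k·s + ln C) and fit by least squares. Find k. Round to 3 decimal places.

Linearized form: ln g = k·s + ln C. From the 4 transformed points,
Σs = 17.0000, Σ(s)² = 91.0000, Σln g = -8.8962, Σs·ln g = -54.1382.
Normal system: [[91.0000, 17.0000]; [17.0000, 4]]·[k, ln C]ᵀ = [-54.1382, -8.8962]ᵀ.
Solving (det = 75.0000): k = -0.87090, ln C = 1.47730.

k = -0.871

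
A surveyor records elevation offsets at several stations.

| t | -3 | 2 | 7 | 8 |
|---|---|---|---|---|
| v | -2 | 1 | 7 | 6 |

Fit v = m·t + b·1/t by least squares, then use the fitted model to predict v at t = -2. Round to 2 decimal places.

v̂ = -0.99

With design matrix M, MᵀM = [[126, 4]; [4, 11209/28224]] and Mᵀv = [105, 35/12]ᵀ.
Determinant 126·(11209/28224) − 4² = 7625/224.
m = (105·(11209/28224) − 4·(35/12))/(7625/224) = 2691/3050; b = (126·(35/12) − 4·105)/(7625/224) = -2352/1525.
At t = -2: v̂ = (2691/3050)·(-2) + (-2352/1525)·(-1/2) = -303/305.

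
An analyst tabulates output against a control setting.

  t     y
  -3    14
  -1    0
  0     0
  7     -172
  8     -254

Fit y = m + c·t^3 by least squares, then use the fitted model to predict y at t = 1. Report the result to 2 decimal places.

Normal-equation sums: Σ1 = 5, Σt^3 = 827, Σt^3·t^3 = 380523.
And Σy = -412, Σt^3·y = -189422.
So AᵀA·[m, c]ᵀ = Aᵀy: [[5, 827]; [827, 380523]]·[m, c]ᵀ = [-412, -189422]ᵀ.
Δ = 5·380523 − 827² = 1218686.
m = ((-412)·380523 − 827·(-189422))/1218686 = -61741/609343; c = (5·(-189422) − 827·(-412))/1218686 = -303193/609343.
At t = 1: ŷ = (-61741/609343)·(1) + (-303193/609343)·(1) = -364934/609343.

ŷ = -0.60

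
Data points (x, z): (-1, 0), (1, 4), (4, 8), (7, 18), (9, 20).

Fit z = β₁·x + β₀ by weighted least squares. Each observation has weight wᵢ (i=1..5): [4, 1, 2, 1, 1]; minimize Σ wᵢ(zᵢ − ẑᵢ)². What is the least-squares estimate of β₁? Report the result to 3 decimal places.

The normal system AᵀWA·[β₁, β₀]ᵀ = AᵀWz is [[167, 21]; [21, 9]]·[β₁, β₀]ᵀ = [374, 58]ᵀ.
Eliminating β₀: 9·(row 1) − 21·(row 2) gives 1062·β₁ = 9·374 − 21·58 = 2148, so β₁ = 358/177.
Then β₀ = (58 − 21·(358/177))/9 = 916/531.

β₁ = 2.023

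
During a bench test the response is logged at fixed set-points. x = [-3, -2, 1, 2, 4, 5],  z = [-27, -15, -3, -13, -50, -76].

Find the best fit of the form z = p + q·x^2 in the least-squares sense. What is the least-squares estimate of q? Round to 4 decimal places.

Setting ∂/∂p … = 0 gives: 6·p + 59·q = -184;  59·p + 995·q = -3058.
(Σ1 = 6, Σx^2 = 59, Σx^2·x^2 = 995, Σz = -184, Σx^2·z = -3058.)
Determinant 6·995 − 59² = 2489.
p = ((-184)·995 − 59·(-3058))/2489 = -2658/2489; q = (6·(-3058) − 59·(-184))/2489 = -7492/2489.

q = -3.0100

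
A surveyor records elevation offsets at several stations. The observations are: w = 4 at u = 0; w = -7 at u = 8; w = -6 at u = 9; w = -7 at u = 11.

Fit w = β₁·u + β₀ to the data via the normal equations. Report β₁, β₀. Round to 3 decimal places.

Sums needed: Σu·u = 266, Σu = 28, Σ1 = 4.
Right-hand side: Σu·w = -187, Σw = -16.
Normal equations: [[266, 28]; [28, 4]]·[β₁, β₀]ᵀ = [-187, -16]ᵀ.
Eliminating β₀: 4·(row 1) − 28·(row 2) gives 280·β₁ = 4·(-187) − 28·(-16) = -300, so β₁ = -15/14.
Then β₀ = ((-16) − 28·(-15/14))/4 = 7/2.

β₁ = -1.071, β₀ = 3.500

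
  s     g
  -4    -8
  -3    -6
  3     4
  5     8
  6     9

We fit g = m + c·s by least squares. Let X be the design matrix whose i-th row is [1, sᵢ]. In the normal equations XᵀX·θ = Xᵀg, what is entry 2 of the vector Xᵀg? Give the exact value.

156

Entry 2 ↔ basis s, so (Xᵀg)_{2} = Σᵢ (s)·gᵢ = (-4)·(-8) + (-3)·(-6) + (3)·(4) + (5)·(8) + (6)·(9) = 156.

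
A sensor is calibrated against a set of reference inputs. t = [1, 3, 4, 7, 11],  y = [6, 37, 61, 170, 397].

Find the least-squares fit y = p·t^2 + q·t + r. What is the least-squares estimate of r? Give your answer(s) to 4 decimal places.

r = -0.7232

Compute the Gram sums: Σt^2·t^2 = 17380, Σt^2·t = 1766, Σt^2 = 196, Σt·t = 196, Σt = 26, Σ1 = 5.
For Mᵀy: Σt^2·y = 57682, Σt·y = 5918, Σy = 671.
Inverting the 3×3 Gram matrix, [p, q, r]ᵀ = [39168/13273, 49125/13273, -9599/13273]ᵀ.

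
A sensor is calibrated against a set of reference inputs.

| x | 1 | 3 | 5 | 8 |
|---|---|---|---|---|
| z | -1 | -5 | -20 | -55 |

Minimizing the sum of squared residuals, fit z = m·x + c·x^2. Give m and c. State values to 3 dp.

Entries of AᵀA: Σx·x = 99, Σx·x^2 = 665, Σx^2·x^2 = 4803.
And Σx·z = -556, Σx^2·z = -4066.
Δ = 99·4803 − 665² = 33272.
m = ((-556)·4803 − 665·(-4066))/33272 = 16711/16636; c = (99·(-4066) − 665·(-556))/33272 = -16397/16636.

m = 1.005, c = -0.986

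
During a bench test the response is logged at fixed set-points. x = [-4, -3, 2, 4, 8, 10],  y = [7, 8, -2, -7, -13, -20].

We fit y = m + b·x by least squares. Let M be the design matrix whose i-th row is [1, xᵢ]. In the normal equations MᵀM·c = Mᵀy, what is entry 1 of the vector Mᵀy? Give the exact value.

-27

Entry 1 ↔ basis 1, so (Mᵀy)_{1} = Σᵢ yᵢ = (1)·(7) + (1)·(8) + (1)·(-2) + (1)·(-7) + (1)·(-13) + (1)·(-20) = -27.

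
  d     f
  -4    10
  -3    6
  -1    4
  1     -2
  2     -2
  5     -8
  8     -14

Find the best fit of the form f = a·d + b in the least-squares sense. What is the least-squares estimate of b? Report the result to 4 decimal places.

b = 1.3402

The normal system XᵀX·[a, b]ᵀ = Xᵀf is [[120, 8]; [8, 7]]·[a, b]ᵀ = [-220, -6]ᵀ.
det = 120·7 − 8² = 776.
a = ((-220)·7 − 8·(-6))/776 = -373/194; b = (120·(-6) − 8·(-220))/776 = 130/97.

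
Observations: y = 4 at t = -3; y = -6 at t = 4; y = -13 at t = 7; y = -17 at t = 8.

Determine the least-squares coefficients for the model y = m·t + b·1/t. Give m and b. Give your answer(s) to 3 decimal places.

m = -2.156, b = 8.620

Sums needed: Σt·t = 138, Σt·1/t = 4, Σ1/t·1/t = 5917/28224.
Moment sums: Σt·y = -263, Σ1/t·y = -1145/168.
So AᵀA·[m, b]ᵀ = Aᵀy: [[138, 4]; [4, 5917/28224]]·[m, b]ᵀ = [-263, -1145/168]ᵀ.
Δ = 138·(5917/28224) − 4² = 60827/4704.
m = ((-263)·(5917/28224) − 4·(-1145/168))/(60827/4704) = -786731/364962; b = (138·(-1145/168) − 4·(-263))/(60827/4704) = 524328/60827.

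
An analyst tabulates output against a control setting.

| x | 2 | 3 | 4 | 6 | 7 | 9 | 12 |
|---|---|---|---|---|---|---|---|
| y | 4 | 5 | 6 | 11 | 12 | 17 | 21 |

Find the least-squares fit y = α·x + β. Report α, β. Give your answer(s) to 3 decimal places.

The normal system MᵀM·[α, β]ᵀ = Mᵀy is [[339, 43]; [43, 7]]·[α, β]ᵀ = [602, 76]ᵀ.
Δ = 339·7 − 43² = 524.
α = (602·7 − 43·76)/524 = 473/262; β = (339·76 − 43·602)/524 = -61/262.

α = 1.805, β = -0.233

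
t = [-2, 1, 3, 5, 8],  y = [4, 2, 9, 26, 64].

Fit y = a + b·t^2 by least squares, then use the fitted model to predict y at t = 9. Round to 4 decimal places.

ŷ = 81.0596

Setting ∂/∂a … = 0 gives: 5·a + 103·b = 105;  103·a + 4819·b = 4845.
(Σ1 = 5, Σt^2 = 103, Σt^2·t^2 = 4819, Σy = 105, Σt^2·y = 4845.)
Δ = 5·4819 − 103² = 13486.
a = (105·4819 − 103·4845)/13486 = 3480/6743; b = (5·4845 − 103·105)/13486 = 6705/6743.
At t = 9: ŷ = (3480/6743)·(1) + (6705/6743)·(81) = 546585/6743.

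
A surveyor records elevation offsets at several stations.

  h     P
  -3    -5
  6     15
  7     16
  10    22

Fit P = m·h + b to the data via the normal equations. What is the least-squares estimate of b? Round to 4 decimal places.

Compute the Gram sums: Σh·h = 194, Σh = 20, Σ1 = 4.
For MᵀP: Σh·P = 437, ΣP = 48.
So MᵀM·[m, b]ᵀ = MᵀP: [[194, 20]; [20, 4]]·[m, b]ᵀ = [437, 48]ᵀ.
Eliminating b: 4·(row 1) − 20·(row 2) gives 376·m = 4·437 − 20·48 = 788, so m = 197/94.
Then b = (48 − 20·(197/94))/4 = 143/94.

b = 1.5213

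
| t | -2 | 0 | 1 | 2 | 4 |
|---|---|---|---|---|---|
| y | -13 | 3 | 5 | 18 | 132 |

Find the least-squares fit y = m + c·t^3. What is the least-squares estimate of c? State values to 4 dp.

c = 2.0166

Sums needed: Σ1 = 5, Σt^3 = 65, Σt^3·t^3 = 4225.
For Mᵀy: Σy = 145, Σt^3·y = 8701.
MᵀM·[m, c]ᵀ = Mᵀy becomes [[5, 65]; [65, 4225]]·[m, c]ᵀ = [145, 8701]ᵀ.
Δ = 5·4225 − 65² = 16900.
m = (145·4225 − 65·8701)/16900 = 181/65; c = (5·8701 − 65·145)/16900 = 1704/845.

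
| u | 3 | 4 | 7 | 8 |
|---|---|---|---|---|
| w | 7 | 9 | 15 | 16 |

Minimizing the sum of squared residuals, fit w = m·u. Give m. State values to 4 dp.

m = 2.1014

MᵀM·[m]ᵀ = Mᵀw reads: 138·m = 290.
m = 290/138 = 2.10145.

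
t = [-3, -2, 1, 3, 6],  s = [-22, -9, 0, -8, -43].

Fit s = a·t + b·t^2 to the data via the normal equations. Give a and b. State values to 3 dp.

The normal system AᵀA·[a, b]ᵀ = Aᵀs is [[59, 209]; [209, 1475]]·[a, b]ᵀ = [-198, -1854]ᵀ.
Eliminating b: 1475·(row 1) − 209·(row 2) gives 43344·a = 1475·(-198) − 209·(-1854) = 95436, so a = 2651/1204.
Then b = ((-1854) − 209·(2651/1204))/1475 = -1889/1204.

a = 2.202, b = -1.569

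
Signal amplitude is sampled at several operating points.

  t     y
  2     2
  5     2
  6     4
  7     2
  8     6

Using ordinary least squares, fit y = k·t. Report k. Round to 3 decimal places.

Setting ∂/∂k … = 0 gives: 178·k = 100.
Hence k = 100 / 178 ≈ 0.561798.

k = 0.562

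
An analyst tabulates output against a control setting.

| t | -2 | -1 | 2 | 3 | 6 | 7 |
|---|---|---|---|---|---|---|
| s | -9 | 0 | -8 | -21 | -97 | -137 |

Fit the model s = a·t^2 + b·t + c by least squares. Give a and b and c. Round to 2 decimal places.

a = -2.92, b = 0.51, c = 3.47

The normal system MᵀM·[a, b, c]ᵀ = Mᵀs is [[3811, 585, 103]; [585, 103, 15]; [103, 15, 6]]·[a, b, c]ᵀ = [-10462, -1602, -272]ᵀ.
Row-reducing yields a = -887/304, b = 20409/39824, c = 69169/19912.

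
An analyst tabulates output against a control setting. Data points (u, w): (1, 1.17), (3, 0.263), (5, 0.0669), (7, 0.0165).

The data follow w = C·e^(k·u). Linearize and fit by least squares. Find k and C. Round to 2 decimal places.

k = -0.71, C = 2.30

Taking logs, ln w = k·u + ln C, so regress ln w on u.
AᵀA = [[84.0000, 16.0000]; [16.0000, 4]], rhs = [-46.1033, -7.9875]ᵀ  (here Σu = 16.0000, Σ(u)² = 84.0000, Σln w = -7.9875, Σu·ln w = -46.1033).
Δ = 84.0000·4 − (16.0000)² = 80.0000; k = (-46.1033·4 − 16.0000·-7.9875)/80.0000 = -0.70766, ln C = (84.0000·-7.9875 − 16.0000·-46.1033)/80.0000 = 0.83374, so C = exp(0.83374) = 2.30192.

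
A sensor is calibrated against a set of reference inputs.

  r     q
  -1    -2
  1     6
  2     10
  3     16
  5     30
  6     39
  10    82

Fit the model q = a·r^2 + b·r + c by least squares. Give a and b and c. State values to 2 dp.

The normal equations are: 12020·a + 1376·b + 176·c = 10542;  1376·a + 176·b + 26·c = 1280;  176·a + 26·b + 7·c = 181.
Inverting the 3×3 Gram matrix, [a, b, c]ᵀ = [32309/71358, 252163/71358, 16028/11893]ᵀ.

a = 0.45, b = 3.53, c = 1.35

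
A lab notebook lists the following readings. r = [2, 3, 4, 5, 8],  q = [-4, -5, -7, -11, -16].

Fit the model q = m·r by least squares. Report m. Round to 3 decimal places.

m = -1.983

Sums needed: Σr·r = 118.
For Mᵀq: Σr·q = -234.
So MᵀM·[m]ᵀ = Mᵀq: [[118]]·[m]ᵀ = [-234]ᵀ.
m = (-234)/118 = -1.98305.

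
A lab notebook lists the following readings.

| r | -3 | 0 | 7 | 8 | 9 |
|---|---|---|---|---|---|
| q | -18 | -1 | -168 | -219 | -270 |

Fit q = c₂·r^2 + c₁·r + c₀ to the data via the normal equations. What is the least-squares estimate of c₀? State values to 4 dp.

Normal-equation sums: Σr^2·r^2 = 13139, Σr^2·r = 1557, Σr^2 = 203, Σr·r = 203, Σr = 21, Σ1 = 5.
And Σr^2·q = -44280, Σr·q = -5304, Σq = -676.
So AᵀA·[c₂, c₁, c₀]ᵀ = Aᵀq: [[13139, 1557, 203]; [1557, 203, 21]; [203, 21, 5]]·[c₂, c₁, c₀]ᵀ = [-44280, -5304, -676]ᵀ.
Row-reducing yields c₂ = -61370/20631, c₁ = -22132/6877, c₀ = -18826/20631.

c₀ = -0.9125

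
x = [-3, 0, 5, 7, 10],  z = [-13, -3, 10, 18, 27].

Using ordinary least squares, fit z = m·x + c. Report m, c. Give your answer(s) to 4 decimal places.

m = 3.0397, c = -3.7509

Compute the Gram sums: Σx·x = 183, Σx = 19, Σ1 = 5.
Moment sums: Σx·z = 485, Σz = 39.
Normal equations: [[183, 19]; [19, 5]]·[m, c]ᵀ = [485, 39]ᵀ.
det = 183·5 − 19² = 554.
m = (485·5 − 19·39)/554 = 842/277; c = (183·39 − 19·485)/554 = -1039/277.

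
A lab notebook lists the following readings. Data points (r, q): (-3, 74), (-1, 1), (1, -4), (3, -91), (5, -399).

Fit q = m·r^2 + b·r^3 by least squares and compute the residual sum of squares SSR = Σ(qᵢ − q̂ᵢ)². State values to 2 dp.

SSR = 4.06

Entries of MᵀM: Σr^2·r^2 = 789, Σr^2·r^3 = 3125, Σr^3·r^3 = 17085.
For Mᵀq: Σr^2·q = -10131, Σr^3·q = -54335.
Eliminating b: 17085·(row 1) − 3125·(row 2) gives 3714440·m = 17085·(-10131) − 3125·(-54335) = -3291260, so m = -164563/185722.
Then b = ((-54335) − 3125·(-164563/185722))/17085 = -560547/185722.
Residuals: 44863/92861, -105131/92861, -8889/92861, -142433/92861, 39686/92861; SSR = 376976/92861.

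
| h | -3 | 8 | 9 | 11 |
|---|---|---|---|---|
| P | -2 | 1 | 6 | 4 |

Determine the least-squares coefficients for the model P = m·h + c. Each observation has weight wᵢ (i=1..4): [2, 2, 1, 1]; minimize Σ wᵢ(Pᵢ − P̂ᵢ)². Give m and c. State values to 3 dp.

m = 0.434, c = -0.838

The normal system MᵀWM·[m, c]ᵀ = MᵀWP is [[348, 30]; [30, 6]]·[m, c]ᵀ = [126, 8]ᵀ.
Determinant 348·6 − 30² = 1188.
m = (126·6 − 30·8)/1188 = 43/99; c = (348·8 − 30·126)/1188 = -83/99.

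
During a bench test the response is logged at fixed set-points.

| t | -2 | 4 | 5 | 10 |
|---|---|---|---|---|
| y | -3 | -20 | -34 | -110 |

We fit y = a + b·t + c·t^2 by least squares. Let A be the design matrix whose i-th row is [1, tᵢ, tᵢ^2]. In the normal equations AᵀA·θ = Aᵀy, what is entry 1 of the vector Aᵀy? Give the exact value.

-167

Entry 1 ↔ basis 1, so (Aᵀy)_{1} = Σᵢ yᵢ = (1)·(-3) + (1)·(-20) + (1)·(-34) + (1)·(-110) = -167.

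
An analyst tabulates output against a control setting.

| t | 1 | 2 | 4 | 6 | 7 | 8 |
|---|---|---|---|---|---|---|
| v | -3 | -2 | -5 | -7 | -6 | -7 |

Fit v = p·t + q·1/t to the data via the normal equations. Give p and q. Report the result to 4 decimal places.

p = -0.9140, q = -1.9361

The normal system XᵀX·[p, q]ᵀ = Xᵀv is [[170, 6]; [6, 38845/28224]]·[p, q]ᵀ = [-167, -1369/168]ᵀ.
Eliminating q: (38845/28224)·(row 1) − 6·(row 2) gives (2793793/14112)·p = (38845/28224)·(-167) − 6·(-1369/168) = -5107163/28224, so p = -5107163/5587586.
Then q = ((-1369/168) − 6·(-5107163/5587586))/(38845/28224) = -5409096/2793793.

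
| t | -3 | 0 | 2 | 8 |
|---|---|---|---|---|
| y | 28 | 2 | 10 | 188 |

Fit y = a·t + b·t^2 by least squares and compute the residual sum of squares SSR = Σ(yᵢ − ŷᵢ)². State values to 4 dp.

XᵀX·[a, b]ᵀ = Xᵀy reads: 77·a + 493·b = 1440;  493·a + 4193·b = 12324.
Eliminating b: 4193·(row 1) − 493·(row 2) gives 79812·a = 4193·1440 − 493·12324 = -37812, so a = -3151/6651.
Then b = (12324 − 493·(-3151/6651))/4193 = 19919/6651.
Residuals: -832/2217, 2, -2288/2217, 260/2217; SSR = 11572/2217.

SSR = 5.2197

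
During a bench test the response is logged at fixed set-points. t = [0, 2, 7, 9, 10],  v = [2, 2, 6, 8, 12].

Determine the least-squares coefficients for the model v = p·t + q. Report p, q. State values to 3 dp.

From the data, Σt·t = 234, Σt = 28, Σ1 = 5.
For Aᵀv: Σt·v = 238, Σv = 30.
So AᵀA·[p, q]ᵀ = Aᵀv: [[234, 28]; [28, 5]]·[p, q]ᵀ = [238, 30]ᵀ.
Eliminating q: 5·(row 1) − 28·(row 2) gives 386·p = 5·238 − 28·30 = 350, so p = 175/193.
Then q = (30 − 28·(175/193))/5 = 178/193.

p = 0.907, q = 0.922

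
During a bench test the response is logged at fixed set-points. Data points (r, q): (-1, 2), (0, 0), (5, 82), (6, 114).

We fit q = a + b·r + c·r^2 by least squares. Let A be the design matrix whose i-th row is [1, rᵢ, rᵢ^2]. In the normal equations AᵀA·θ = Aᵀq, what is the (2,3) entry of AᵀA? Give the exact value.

340

Row 2 ↔ basis r, column 3 ↔ basis r^2, so (AᵀA)_{2,3} = Σᵢ (r)·(r^2) = (-1)·(1) + (0)·(0) + (5)·(25) + (6)·(36) = 340.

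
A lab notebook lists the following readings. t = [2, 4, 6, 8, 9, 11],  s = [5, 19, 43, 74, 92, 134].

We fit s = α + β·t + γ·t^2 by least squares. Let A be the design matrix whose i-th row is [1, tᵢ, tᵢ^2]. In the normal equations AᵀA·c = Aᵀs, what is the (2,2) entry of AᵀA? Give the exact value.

322

Row 2 ↔ basis t, column 2 ↔ basis t, so (AᵀA)_{2,2} = Σᵢ (t)·(t) = (2)·(2) + (4)·(4) + (6)·(6) + (8)·(8) + (9)·(9) + (11)·(11) = 322.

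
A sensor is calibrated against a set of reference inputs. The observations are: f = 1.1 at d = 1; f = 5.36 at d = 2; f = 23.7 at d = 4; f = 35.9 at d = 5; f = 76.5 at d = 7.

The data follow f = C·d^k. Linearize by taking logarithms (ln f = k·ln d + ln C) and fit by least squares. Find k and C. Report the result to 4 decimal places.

Linearized form: ln f = k·ln d + ln C. From the 5 transformed points,
AᵀA = [[8.7791, 5.6348]; [5.6348, 5]], rhs = [19.7550, 12.8578]ᵀ  (here Σln d = 5.6348, Σ(ln d)² = 8.7791, Σln f = 12.8578, Σln d·ln f = 19.7550).
Slope k = (n·Σln d·ln f − Σln d·Σln f)/(n·Σ(ln d)² − (Σln d)²) = (5·19.7550 − 5.6348·12.8578)/12.1448 = 2.16753; ln C = (Σln f − k·Σln d)/n = 0.12884, so C = exp(0.12884) = 1.13751.

k = 2.1675, C = 1.1375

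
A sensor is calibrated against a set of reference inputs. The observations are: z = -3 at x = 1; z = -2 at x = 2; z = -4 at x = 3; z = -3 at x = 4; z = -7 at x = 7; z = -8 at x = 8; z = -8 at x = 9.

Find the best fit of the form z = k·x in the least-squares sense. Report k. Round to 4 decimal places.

k = -0.9643

AᵀA·[k]ᵀ = Aᵀz reads: 224·k = -216.
(Σx·x = 224, Σx·z = -216.)
k = (-216)/224 = -0.964286.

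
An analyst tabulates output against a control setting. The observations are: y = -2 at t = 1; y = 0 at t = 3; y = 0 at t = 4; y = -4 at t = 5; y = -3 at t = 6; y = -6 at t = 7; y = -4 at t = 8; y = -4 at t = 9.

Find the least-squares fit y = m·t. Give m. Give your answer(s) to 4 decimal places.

MᵀM·[m]ᵀ = Mᵀy reads: 281·m = -150.
(Σt·t = 281, Σt·y = -150.)
m = (-150)/281 = -0.533808.

m = -0.5338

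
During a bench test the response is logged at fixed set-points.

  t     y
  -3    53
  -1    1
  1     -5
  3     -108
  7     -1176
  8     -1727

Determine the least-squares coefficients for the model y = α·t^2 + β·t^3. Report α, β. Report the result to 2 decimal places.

α = -3.06, β = -2.99

Forming XᵀX = [[6661, 49575]; [49575, 381253]] and Xᵀy = [-168651, -1291945]ᵀ gives XᵀX·[α, β]ᵀ = Xᵀy.
Eliminating β: 381253·(row 1) − 49575·(row 2) gives 81845608·α = 381253·(-168651) − 49575·(-1291945) = -250526328, so α = -2408907/786977.
Then β = ((-1291945) − 49575·(-2408907/786977))/381253 = -2353580/786977.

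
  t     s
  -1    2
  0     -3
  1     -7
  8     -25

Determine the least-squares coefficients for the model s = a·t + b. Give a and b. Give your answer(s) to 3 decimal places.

Sums needed: Σt·t = 66, Σt = 8, Σ1 = 4.
For Aᵀs: Σt·s = -209, Σs = -33.
Normal equations: [[66, 8]; [8, 4]]·[a, b]ᵀ = [-209, -33]ᵀ.
det = 66·4 − 8² = 200.
a = ((-209)·4 − 8·(-33))/200 = -143/50; b = (66·(-33) − 8·(-209))/200 = -253/100.

a = -2.860, b = -2.530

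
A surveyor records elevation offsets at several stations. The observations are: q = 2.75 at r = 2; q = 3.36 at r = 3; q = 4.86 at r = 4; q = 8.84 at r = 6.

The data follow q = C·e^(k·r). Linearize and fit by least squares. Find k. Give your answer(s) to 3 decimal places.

Linearized form: ln q = k·r + ln C. From the 4 transformed points,
Over the data: Σr = 15.0000, Σ(r)² = 65.0000, Σln q = 5.9839, Σr·ln q = 25.0589.
Normal system: [[65.0000, 15.0000]; [15.0000, 4]]·[k, ln C]ᵀ = [25.0589, 5.9839]ᵀ.
Slope k = (n·Σr·ln q − Σr·Σln q)/(n·Σ(r)² − (Σr)²) = (4·25.0589 − 15.0000·5.9839)/35.0000 = 0.29936; ln C = (Σln q − k·Σr)/n = 0.37337.

k = 0.299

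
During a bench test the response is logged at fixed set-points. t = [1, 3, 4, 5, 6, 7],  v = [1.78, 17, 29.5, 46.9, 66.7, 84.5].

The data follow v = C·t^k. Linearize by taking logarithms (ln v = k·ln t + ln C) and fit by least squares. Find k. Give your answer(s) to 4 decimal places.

k = 2.0023

Linearized form: ln v = k·ln t + ln C. From the 6 transformed points,
Sums: Σln t = 7.8320, Σ(ln t)² = 12.7160, Σln v = 19.2792, Σln t·ln v = 30.1568.
Normal system: [[12.7160, 7.8320]; [7.8320, 6]]·[k, ln C]ᵀ = [30.1568, 19.2792]ᵀ.
Slope k = (n·Σln t·ln v − Σln t·Σln v)/(n·Σ(ln t)² − (Σln t)²) = (6·30.1568 − 7.8320·19.2792)/14.9557 = 2.00231; ln C = (Σln v − k·Σln t)/n = 0.59952.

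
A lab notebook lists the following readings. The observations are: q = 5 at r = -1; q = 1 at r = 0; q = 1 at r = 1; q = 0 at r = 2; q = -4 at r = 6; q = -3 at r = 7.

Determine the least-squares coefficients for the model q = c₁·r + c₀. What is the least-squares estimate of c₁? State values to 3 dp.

c₁ = -0.916

From the data, Σr·r = 91, Σr = 15, Σ1 = 6.
Right-hand side: Σr·q = -49, Σq = 0.
Normal equations: [[91, 15]; [15, 6]]·[c₁, c₀]ᵀ = [-49, 0]ᵀ.
Eliminating c₀: 6·(row 1) − 15·(row 2) gives 321·c₁ = 6·(-49) − 15·0 = -294, so c₁ = -98/107.
Then c₀ = (0 − 15·(-98/107))/6 = 245/107.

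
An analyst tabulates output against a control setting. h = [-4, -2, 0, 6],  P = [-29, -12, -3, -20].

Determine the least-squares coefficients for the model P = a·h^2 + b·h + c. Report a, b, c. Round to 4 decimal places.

From the data, Σh^2·h^2 = 1568, Σh^2·h = 144, Σh^2 = 56, Σh·h = 56, Σh = 0, Σ1 = 4.
For AᵀP: Σh^2·P = -1232, Σh·P = 20, ΣP = -64.
So AᵀA·[a, b, c]ᵀ = AᵀP: [[1568, 144, 56]; [144, 56, 0]; [56, 0, 4]]·[a, b, c]ᵀ = [-1232, 20, -64]ᵀ.
Row-reducing yields a = -339/362, b = 1001/362, c = -523/181.

a = -0.9365, b = 2.7652, c = -2.8895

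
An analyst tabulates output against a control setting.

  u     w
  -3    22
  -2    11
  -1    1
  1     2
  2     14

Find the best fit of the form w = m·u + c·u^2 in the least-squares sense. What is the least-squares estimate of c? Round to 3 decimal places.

Forming MᵀM = [[19, -27]; [-27, 115]] and Mᵀw = [-59, 301]ᵀ gives MᵀM·[m, c]ᵀ = Mᵀw.
Δ = 19·115 − (-27)² = 1456.
m = ((-59)·115 − (-27)·301)/1456 = 671/728; c = (19·301 − (-27)·(-59))/1456 = 2063/728.

c = 2.834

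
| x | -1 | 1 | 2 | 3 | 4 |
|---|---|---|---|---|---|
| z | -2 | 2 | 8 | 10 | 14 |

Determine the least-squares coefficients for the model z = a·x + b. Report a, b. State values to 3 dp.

a = 3.270, b = 0.514

Normal-equation sums: Σx·x = 31, Σx = 9, Σ1 = 5.
For Aᵀz: Σx·z = 106, Σz = 32.
So AᵀA·[a, b]ᵀ = Aᵀz: [[31, 9]; [9, 5]]·[a, b]ᵀ = [106, 32]ᵀ.
det = 31·5 − 9² = 74.
a = (106·5 − 9·32)/74 = 121/37; b = (31·32 − 9·106)/74 = 19/37.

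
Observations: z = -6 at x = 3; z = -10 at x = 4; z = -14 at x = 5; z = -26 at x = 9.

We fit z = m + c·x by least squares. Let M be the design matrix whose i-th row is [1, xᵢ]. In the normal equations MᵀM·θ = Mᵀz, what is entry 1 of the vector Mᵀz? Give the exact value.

Entry 1 ↔ basis 1, so (Mᵀz)_{1} = Σᵢ zᵢ = (1)·(-6) + (1)·(-10) + (1)·(-14) + (1)·(-26) = -56.

-56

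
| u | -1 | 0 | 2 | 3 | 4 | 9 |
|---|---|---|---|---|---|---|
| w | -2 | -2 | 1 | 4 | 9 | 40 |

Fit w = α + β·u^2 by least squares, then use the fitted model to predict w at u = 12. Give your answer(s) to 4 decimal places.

ŵ = 72.7936

Sums needed: Σ1 = 6, Σu^2 = 111, Σu^2·u^2 = 6915.
Moment sums: Σw = 50, Σu^2·w = 3422.
XᵀX·[α, β]ᵀ = Xᵀw becomes [[6, 111]; [111, 6915]]·[α, β]ᵀ = [50, 3422]ᵀ.
Eliminating β: 6915·(row 1) − 111·(row 2) gives 29169·α = 6915·50 − 111·3422 = -34092, so α = -3788/3241.
Then β = (3422 − 111·(-3788/3241))/6915 = 4994/9723.
At u = 12: ŵ = (-3788/3241)·(1) + (4994/9723)·(144) = 235924/3241.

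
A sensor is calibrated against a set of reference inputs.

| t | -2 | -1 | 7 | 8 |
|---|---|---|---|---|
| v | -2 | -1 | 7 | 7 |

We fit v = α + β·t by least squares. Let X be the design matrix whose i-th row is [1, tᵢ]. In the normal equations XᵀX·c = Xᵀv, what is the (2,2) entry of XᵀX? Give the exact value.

118

Row 2 ↔ basis t, column 2 ↔ basis t, so (XᵀX)_{2,2} = Σᵢ (t)·(t) = (-2)·(-2) + (-1)·(-1) + (7)·(7) + (8)·(8) = 118.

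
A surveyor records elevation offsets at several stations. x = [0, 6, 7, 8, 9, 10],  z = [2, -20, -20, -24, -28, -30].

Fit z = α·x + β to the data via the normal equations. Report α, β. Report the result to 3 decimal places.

From the data, Σx·x = 330, Σx = 40, Σ1 = 6.
And Σx·z = -1004, Σz = -120.
So AᵀA·[α, β]ᵀ = Aᵀz: [[330, 40]; [40, 6]]·[α, β]ᵀ = [-1004, -120]ᵀ.
Δ = 330·6 − 40² = 380.
α = ((-1004)·6 − 40·(-120))/380 = -306/95; β = (330·(-120) − 40·(-1004))/380 = 28/19.

α = -3.221, β = 1.474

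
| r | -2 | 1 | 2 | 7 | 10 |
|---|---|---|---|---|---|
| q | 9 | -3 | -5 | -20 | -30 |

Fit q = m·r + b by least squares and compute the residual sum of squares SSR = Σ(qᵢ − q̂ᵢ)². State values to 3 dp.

SSR = 3.586

Setting ∂/∂m … = 0 gives: 158·m + 18·b = -471;  18·m + 5·b = -49.
(Σr·r = 158, Σr = 18, Σ1 = 5, Σr·q = -471, Σq = -49.)
Eliminating b: 5·(row 1) − 18·(row 2) gives 466·m = 5·(-471) − 18·(-49) = -1473, so m = -1473/466.
Then b = ((-49) − 18·(-1473/466))/5 = 368/233.
Residuals: 256/233, -661/466, -60/233, 255/466, 7/233; SSR = 1671/466.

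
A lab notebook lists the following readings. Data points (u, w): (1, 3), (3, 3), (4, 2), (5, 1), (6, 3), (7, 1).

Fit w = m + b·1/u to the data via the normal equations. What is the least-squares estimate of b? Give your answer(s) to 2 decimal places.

XᵀX·[m, b]ᵀ = Xᵀw reads: 6·m + (293/140)·b = 13;  (293/140)·m + (222581/176400)·b = 187/35.
(Σ1 = 6, Σ1/u = 293/140, Σ1/u·1/u = 222581/176400, Σw = 13, Σ1/u·w = 187/35.)
Eliminating b: (222581/176400)·(row 1) − (293/140)·(row 2) gives (37523/11760)·m = (222581/176400)·13 − (293/140)·(187/35) = 921077/176400, so m = 921077/562845.
Then b = ((187/35) − (293/140)·(921077/562845))/(222581/176400) = 57036/37523.

b = 1.52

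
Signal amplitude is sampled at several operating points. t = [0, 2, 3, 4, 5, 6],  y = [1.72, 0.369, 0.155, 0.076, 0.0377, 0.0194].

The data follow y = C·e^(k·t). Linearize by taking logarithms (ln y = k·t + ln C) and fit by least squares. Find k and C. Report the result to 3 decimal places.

k = -0.752, C = 1.629

Let Y = ln y. Fitting Y = k·t + ln C by least squares:
AᵀA = [[90.0000, 20.0000]; [20.0000, 6]], rhs = [-57.9404, -12.1166]ᵀ  (here Σt = 20.0000, Σ(t)² = 90.0000, Σln y = -12.1166, Σt·ln y = -57.9404).
Δ = 90.0000·6 − (20.0000)² = 140.0000; k = (-57.9404·6 − 20.0000·-12.1166)/140.0000 = -0.75222, ln C = (90.0000·-12.1166 − 20.0000·-57.9404)/140.0000 = 0.48798, so C = exp(0.48798) = 1.62901.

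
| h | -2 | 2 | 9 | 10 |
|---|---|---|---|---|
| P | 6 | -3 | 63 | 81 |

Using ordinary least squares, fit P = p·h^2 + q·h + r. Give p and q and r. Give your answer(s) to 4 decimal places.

p = 1.0627, q = -2.2543, r = -2.7542

The normal system MᵀM·[p, q, r]ᵀ = MᵀP is [[16593, 1729, 189]; [1729, 189, 19]; [189, 19, 4]]·[p, q, r]ᵀ = [13215, 1359, 147]ᵀ.
Row-reducing yields p = 1746/1643, q = -18519/8215, r = -22626/8215.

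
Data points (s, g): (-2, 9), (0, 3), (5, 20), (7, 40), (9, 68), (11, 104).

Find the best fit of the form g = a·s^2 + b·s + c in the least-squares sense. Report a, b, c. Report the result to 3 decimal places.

a = 0.959, b = -1.350, c = 2.687

From the data, Σs^2·s^2 = 24244, Σs^2·s = 2520, Σs^2 = 280, Σs·s = 280, Σs = 30, Σ1 = 6.
And Σs^2·g = 20588, Σs·g = 2118, Σg = 244.
Row-reducing yields a = 14281/14899, b = -100593/74495, c = 40039/14899.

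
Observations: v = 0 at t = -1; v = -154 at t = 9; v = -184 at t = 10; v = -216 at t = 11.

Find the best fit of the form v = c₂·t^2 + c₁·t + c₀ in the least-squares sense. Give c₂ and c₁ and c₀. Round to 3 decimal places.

The normal equations are: 31203·c₂ + 3059·c₁ + 303·c₀ = -57010;  3059·c₂ + 303·c₁ + 29·c₀ = -5602;  303·c₂ + 29·c₁ + 4·c₀ = -554.
Inverting the 3×3 Gram matrix, [c₂, c₁, c₀]ᵀ = [-14140/10891, -54722/10891, -40564/10891]ᵀ.

c₂ = -1.298, c₁ = -5.025, c₀ = -3.725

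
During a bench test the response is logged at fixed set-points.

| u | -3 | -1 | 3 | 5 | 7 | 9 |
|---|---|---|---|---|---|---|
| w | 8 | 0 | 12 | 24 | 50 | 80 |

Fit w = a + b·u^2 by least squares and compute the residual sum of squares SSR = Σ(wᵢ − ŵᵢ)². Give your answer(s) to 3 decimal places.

SSR = 13.660

Normal-equation sums: Σ1 = 6, Σu^2 = 174, Σu^2·u^2 = 9750.
And Σw = 174, Σu^2·w = 9710.
Δ = 6·9750 − 174² = 28224.
a = (174·9750 − 174·9710)/28224 = 145/588; b = (6·9710 − 174·174)/28224 = 583/588.
Residuals: -172/147, -26/21, 416/147, -152/147, 172/147, -82/147; SSR = 2008/147.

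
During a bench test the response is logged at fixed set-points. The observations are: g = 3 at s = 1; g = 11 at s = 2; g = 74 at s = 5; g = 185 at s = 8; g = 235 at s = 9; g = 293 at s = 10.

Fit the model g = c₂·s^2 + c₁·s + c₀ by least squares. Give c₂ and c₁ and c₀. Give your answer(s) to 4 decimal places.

c₂ = 2.9424, c₁ = -0.2908, c₀ = 0.3364

MᵀM·[c₂, c₁, c₀]ᵀ = Mᵀg reads: 21299·c₂ + 2375·c₁ + 275·c₀ = 62072;  2375·c₂ + 275·c₁ + 35·c₀ = 6920;  275·c₂ + 35·c₁ + 6·c₀ = 801.
Solving the 3×3 system (Gaussian elimination) gives c₂ = 1277/434, c₁ = -631/2170, c₀ = 73/217.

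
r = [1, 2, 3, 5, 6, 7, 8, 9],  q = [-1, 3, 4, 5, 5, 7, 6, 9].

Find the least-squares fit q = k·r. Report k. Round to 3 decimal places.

k = 0.929

Setting ∂/∂k … = 0 gives: 269·k = 250.
(Σr·r = 269, Σr·q = 250.)
k = 250/269 = 0.929368.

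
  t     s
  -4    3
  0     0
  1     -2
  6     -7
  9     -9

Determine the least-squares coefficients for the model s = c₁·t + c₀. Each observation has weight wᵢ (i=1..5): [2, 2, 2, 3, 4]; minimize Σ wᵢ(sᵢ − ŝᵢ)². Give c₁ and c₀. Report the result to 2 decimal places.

c₁ = -0.95, c₀ = -0.72

The normal equations are: 466·c₁ + 48·c₀ = -478;  48·c₁ + 13·c₀ = -55.
Δ = 466·13 − 48² = 3754.
c₁ = ((-478)·13 − 48·(-55))/3754 = -1787/1877; c₀ = (466·(-55) − 48·(-478))/3754 = -1343/1877.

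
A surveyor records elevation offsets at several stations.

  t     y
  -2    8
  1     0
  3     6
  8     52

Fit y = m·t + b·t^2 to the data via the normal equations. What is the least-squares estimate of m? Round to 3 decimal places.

Forming AᵀA = [[78, 532]; [532, 4194]] and Aᵀy = [418, 3414]ᵀ gives AᵀA·[m, b]ᵀ = Aᵀy.
Eliminating b: 4194·(row 1) − 532·(row 2) gives 44108·m = 4194·418 − 532·3414 = -63156, so m = -15789/11027.
Then b = (3414 − 532·(-15789/11027))/4194 = 10979/11027.

m = -1.432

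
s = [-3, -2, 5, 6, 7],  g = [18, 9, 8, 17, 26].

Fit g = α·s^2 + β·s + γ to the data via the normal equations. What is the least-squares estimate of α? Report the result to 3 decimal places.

α = 1.030

Sums needed: Σs^2·s^2 = 4419, Σs^2·s = 649, Σs^2 = 123, Σs·s = 123, Σs = 13, Σ1 = 5.
For Mᵀg: Σs^2·g = 2284, Σs·g = 252, Σg = 78.
Solving the 3×3 system (Gaussian elimination) gives α = 10237/9938, β = -32299/9938, γ = -6410/4969.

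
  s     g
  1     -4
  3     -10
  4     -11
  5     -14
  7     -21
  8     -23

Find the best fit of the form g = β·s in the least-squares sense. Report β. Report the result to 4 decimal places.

β = -2.9207

AᵀA·[β]ᵀ = Aᵀg reads: 164·β = -479.
Hence β = -479 / 164 ≈ -2.92073.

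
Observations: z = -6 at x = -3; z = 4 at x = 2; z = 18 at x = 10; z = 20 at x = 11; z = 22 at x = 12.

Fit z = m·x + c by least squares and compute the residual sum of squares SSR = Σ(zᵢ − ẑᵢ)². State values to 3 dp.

SSR = 0.402

Normal-equation sums: Σx·x = 378, Σx = 32, Σ1 = 5.
For Mᵀz: Σx·z = 690, Σz = 58.
Normal equations: [[378, 32]; [32, 5]]·[m, c]ᵀ = [690, 58]ᵀ.
det = 378·5 − 32² = 866.
m = (690·5 − 32·58)/866 = 797/433; c = (378·58 − 32·690)/866 = -78/433.
Residuals: -129/433, 216/433, -98/433, -29/433, 40/433; SSR = 174/433.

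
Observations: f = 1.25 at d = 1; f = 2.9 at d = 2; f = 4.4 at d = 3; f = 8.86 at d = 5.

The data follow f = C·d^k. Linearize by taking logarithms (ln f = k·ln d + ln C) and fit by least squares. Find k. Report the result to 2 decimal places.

With ln fᵢ as the transformed response and ln dᵢ as the regressor:
Σln d = 3.4012, Σ(ln d)² = 4.2777, Σln f = 4.9510, Σln d·ln f = 5.8768.
Equations: 4.2777·k + 3.4012·ln C = 5.8768;  3.4012·k + 4·ln C = 4.9510.
Slope k = (n·Σln d·ln f − Σln d·Σln f)/(n·Σ(ln d)² − (Σln d)²) = (4·5.8768 − 3.4012·4.9510)/5.5426 = 1.20299; ln C = (Σln f − k·Σln d)/n = 0.21485.

k = 1.20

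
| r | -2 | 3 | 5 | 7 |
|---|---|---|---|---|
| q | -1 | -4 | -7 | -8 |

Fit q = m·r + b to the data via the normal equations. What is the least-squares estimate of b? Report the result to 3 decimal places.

b = -2.385

Setting ∂/∂m … = 0 gives: 87·m + 13·b = -101;  13·m + 4·b = -20.
det = 87·4 − 13² = 179.
m = ((-101)·4 − 13·(-20))/179 = -144/179; b = (87·(-20) − 13·(-101))/179 = -427/179.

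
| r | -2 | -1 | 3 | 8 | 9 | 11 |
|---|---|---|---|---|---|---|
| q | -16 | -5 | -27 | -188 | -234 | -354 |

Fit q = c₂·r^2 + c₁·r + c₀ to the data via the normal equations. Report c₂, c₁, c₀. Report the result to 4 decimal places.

c₂ = -2.9668, c₁ = 0.7013, c₀ = -2.1554

Setting ∂/∂c₂ … = 0 gives: 25396·c₂ + 2590·c₁ + 280·c₀ = -74132;  2590·c₂ + 280·c₁ + 28·c₀ = -7548;  280·c₂ + 28·c₁ + 6·c₀ = -824.
Row-reducing yields c₂ = -61742/20811, c₁ = 14594/20811, c₀ = -2136/991.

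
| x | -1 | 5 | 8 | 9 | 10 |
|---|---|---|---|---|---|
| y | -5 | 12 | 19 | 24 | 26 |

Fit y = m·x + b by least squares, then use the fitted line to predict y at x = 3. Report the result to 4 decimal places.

ŷ = 6.1929

With design matrix M, MᵀM = [[271, 31]; [31, 5]] and Mᵀy = [693, 76]ᵀ.
det = 271·5 − 31² = 394.
m = (693·5 − 31·76)/394 = 1109/394; b = (271·76 − 31·693)/394 = -887/394.
At x = 3: ŷ = (1109/394)·(3) + (-887/394)·(1) = 1220/197.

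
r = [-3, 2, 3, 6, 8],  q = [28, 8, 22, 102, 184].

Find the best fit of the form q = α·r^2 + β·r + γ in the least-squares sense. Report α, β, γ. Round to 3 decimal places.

Sums needed: Σr^2·r^2 = 5570, Σr^2·r = 736, Σr^2 = 122, Σr·r = 122, Σr = 16, Σ1 = 5.
For Xᵀq: Σr^2·q = 15930, Σr·q = 2082, Σq = 344.
Solving the 3×3 system (Gaussian elimination) gives α = 81031/26733, β = -25055/26733, γ = -2750/1273.

α = 3.031, β = -0.937, γ = -2.160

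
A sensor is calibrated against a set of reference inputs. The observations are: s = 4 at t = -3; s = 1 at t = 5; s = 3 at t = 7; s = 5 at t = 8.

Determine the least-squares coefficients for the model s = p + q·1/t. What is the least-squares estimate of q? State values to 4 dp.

From the data, Σ1 = 4, Σ1/t = 113/840, Σ1/t·1/t = 132049/705600.
Moment sums: Σs = 13, Σ1/t·s = -67/840.
So AᵀA·[p, q]ᵀ = Aᵀs: [[4, 113/840]; [113/840, 132049/705600]]·[p, q]ᵀ = [13, -67/840]ᵀ.
Eliminating q: (132049/705600)·(row 1) − (113/840)·(row 2) gives (171809/235200)·p = (132049/705600)·13 − (113/840)·(-67/840) = 35921/14700, so p = 574736/171809.
Then q = ((-67/840) − (113/840)·(574736/171809))/(132049/705600) = -486360/171809.

q = -2.8308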